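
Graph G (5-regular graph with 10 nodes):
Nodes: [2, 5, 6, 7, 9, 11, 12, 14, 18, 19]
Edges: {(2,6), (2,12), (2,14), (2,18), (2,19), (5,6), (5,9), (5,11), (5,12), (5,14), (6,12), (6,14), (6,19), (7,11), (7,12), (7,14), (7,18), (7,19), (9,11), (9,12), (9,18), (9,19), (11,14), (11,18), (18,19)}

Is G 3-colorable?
Odd cycle [14, 11, 9, 12, 6] needs 3 colors (χ ≥ 3).
Vertex 5 is adjacent to every vertex of [6, 9, 11, 12, 14], which already need 3 colors among themselves, so 5 needs a new color (χ ≥ 4).
Hence χ(G) ≥ 4 > 3, so no proper 3-coloring exists.

No, G is not 3-colorable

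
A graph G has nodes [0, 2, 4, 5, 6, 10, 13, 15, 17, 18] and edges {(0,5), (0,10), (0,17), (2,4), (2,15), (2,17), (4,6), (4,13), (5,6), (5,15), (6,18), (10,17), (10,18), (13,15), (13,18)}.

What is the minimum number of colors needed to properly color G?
Clique number ω(G) = 3 (lower bound: χ ≥ ω).
The clique on [0, 10, 17] has size 3, forcing χ ≥ 3, and the coloring below uses 3 colors, so χ(G) = 3.
A valid 3-coloring: color 1: [0, 2, 6, 13]; color 2: [4, 15, 17, 18]; color 3: [5, 10].

χ(G) = 3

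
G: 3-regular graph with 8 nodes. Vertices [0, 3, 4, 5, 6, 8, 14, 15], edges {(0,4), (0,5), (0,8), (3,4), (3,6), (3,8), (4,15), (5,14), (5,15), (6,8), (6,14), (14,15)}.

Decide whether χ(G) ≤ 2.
No, G is not 2-colorable

The clique on vertices [3, 6, 8] has size 3 > 2, so it alone needs 3 colors.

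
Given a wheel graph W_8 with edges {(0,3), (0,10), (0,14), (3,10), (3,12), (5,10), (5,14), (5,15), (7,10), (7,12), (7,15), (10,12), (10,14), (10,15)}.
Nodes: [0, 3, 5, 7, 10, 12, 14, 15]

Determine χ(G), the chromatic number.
Clique number ω(G) = 3 (lower bound: χ ≥ ω).
Odd cycle [15, 5, 14, 0, 3, 12, 7] needs 3 colors (χ ≥ 3).
Vertex 10 is adjacent to every vertex of [0, 3, 5, 7, 12, 14, 15], which already need 3 colors among themselves, so 10 needs a new color (χ ≥ 4).
The coloring below uses 4 colors, so χ(G) = 4.
A valid 4-coloring: color 1: [10]; color 2: [12, 14, 15]; color 3: [0, 5, 7]; color 4: [3].

χ(G) = 4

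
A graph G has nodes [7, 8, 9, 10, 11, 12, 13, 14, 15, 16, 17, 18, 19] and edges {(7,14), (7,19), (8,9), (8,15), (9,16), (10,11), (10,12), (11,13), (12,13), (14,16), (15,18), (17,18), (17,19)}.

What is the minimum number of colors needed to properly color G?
χ(G) = 3

Clique number ω(G) = 2 (lower bound: χ ≥ ω).
Odd cycle [8, 9, 16, 14, 7, 19, 17, 18, 15] needs 3 colors (χ ≥ 3).
The coloring below uses 3 colors, so χ(G) = 3.
A valid 3-coloring: color 1: [8, 10, 13, 16, 18, 19]; color 2: [7, 9, 11, 12, 15, 17]; color 3: [14].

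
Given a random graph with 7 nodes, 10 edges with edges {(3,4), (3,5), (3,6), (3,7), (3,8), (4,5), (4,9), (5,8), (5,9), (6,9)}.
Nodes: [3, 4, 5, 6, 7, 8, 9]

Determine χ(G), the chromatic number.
Clique number ω(G) = 3 (lower bound: χ ≥ ω).
The clique on [4, 5, 9] has size 3, forcing χ ≥ 3, and the coloring below uses 3 colors, so χ(G) = 3.
A valid 3-coloring: color 1: [3, 9]; color 2: [5, 6, 7]; color 3: [4, 8].

χ(G) = 3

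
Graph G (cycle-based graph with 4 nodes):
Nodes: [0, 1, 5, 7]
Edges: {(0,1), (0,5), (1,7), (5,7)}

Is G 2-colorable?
A valid 2-coloring: color 1: [0, 7]; color 2: [1, 5].
(χ(G) = 2 ≤ 2.)

Yes, G is 2-colorable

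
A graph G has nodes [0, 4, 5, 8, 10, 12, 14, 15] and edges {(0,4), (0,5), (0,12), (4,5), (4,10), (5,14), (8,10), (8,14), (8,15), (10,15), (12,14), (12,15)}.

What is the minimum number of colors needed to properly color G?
Clique number ω(G) = 3 (lower bound: χ ≥ ω).
The clique on [0, 4, 5] has size 3, forcing χ ≥ 3, and the coloring below uses 3 colors, so χ(G) = 3.
A valid 3-coloring: color 1: [5, 8, 12]; color 2: [4, 14, 15]; color 3: [0, 10].

χ(G) = 3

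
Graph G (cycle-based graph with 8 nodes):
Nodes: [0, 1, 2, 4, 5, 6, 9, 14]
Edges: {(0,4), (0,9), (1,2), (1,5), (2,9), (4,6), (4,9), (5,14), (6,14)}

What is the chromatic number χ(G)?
Clique number ω(G) = 3 (lower bound: χ ≥ ω).
The clique on [0, 4, 9] has size 3, forcing χ ≥ 3, and the coloring below uses 3 colors, so χ(G) = 3.
A valid 3-coloring: color 1: [1, 9, 14]; color 2: [2, 4, 5]; color 3: [0, 6].

χ(G) = 3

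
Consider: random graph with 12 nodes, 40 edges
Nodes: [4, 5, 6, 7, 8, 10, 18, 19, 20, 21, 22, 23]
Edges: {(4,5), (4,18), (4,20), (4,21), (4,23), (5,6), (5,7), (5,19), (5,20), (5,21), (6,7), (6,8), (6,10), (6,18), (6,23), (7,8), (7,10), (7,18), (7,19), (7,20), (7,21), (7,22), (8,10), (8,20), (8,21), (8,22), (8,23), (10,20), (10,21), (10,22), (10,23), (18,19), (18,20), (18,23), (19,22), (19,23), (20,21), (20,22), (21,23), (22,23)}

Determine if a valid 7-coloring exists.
A valid 7-coloring: color 1: [7, 23]; color 2: [6, 19, 20]; color 3: [18, 21, 22]; color 4: [5, 10]; color 5: [4, 8].
(χ(G) = 5 ≤ 7.)

Yes, G is 7-colorable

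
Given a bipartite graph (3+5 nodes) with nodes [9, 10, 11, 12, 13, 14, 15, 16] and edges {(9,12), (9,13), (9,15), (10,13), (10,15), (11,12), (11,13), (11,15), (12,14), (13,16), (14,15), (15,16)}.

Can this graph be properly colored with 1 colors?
Edge (9,12) forces its endpoints to differ, so 1 color is not enough.

No, G is not 1-colorable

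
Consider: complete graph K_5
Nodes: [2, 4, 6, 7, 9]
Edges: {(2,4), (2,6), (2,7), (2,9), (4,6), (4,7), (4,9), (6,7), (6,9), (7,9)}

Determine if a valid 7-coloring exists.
A valid 7-coloring: color 1: [4]; color 2: [6]; color 3: [2]; color 4: [9]; color 5: [7].
(χ(G) = 5 ≤ 7.)

Yes, G is 7-colorable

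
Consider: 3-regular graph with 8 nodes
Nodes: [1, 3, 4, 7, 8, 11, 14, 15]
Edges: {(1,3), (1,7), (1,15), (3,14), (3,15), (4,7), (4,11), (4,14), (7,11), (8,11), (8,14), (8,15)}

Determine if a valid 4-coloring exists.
A valid 4-coloring: color 1: [1, 11, 14]; color 2: [3, 4, 8]; color 3: [7, 15].
(χ(G) = 3 ≤ 4.)

Yes, G is 4-colorable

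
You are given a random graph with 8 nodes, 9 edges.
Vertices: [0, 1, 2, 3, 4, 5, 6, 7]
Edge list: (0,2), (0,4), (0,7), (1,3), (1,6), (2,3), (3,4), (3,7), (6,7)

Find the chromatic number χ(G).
Clique number ω(G) = 2 (lower bound: χ ≥ ω).
The graph is bipartite (no odd cycle), so 2 colors suffice: χ(G) = 2.
A valid 2-coloring: color 1: [0, 3, 5, 6]; color 2: [1, 2, 4, 7].

χ(G) = 2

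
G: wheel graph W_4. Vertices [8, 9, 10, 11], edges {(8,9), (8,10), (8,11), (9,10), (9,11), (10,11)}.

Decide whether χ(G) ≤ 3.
No, G is not 3-colorable

The clique on vertices [8, 9, 10, 11] has size 4 > 3, so it alone needs 4 colors.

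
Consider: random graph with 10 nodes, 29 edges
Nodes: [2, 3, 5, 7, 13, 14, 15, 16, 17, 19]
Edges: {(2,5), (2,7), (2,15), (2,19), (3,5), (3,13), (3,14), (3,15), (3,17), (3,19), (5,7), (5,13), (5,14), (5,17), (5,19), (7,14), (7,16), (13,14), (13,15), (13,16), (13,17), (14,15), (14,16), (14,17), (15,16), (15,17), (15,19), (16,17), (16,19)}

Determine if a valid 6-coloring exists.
Yes, G is 6-colorable

A valid 6-coloring: color 1: [14, 19]; color 2: [5, 15]; color 3: [2, 3, 16]; color 4: [7, 17]; color 5: [13].
(χ(G) = 5 ≤ 6.)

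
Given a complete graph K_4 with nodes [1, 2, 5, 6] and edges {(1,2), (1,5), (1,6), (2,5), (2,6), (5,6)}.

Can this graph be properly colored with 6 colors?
Yes, G is 6-colorable

A valid 6-coloring: color 1: [5]; color 2: [2]; color 3: [6]; color 4: [1].
(χ(G) = 4 ≤ 6.)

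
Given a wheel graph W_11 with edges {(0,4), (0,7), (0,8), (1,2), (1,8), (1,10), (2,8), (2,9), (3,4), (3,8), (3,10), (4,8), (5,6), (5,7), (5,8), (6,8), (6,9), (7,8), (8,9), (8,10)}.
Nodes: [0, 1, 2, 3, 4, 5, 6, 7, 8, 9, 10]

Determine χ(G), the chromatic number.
χ(G) = 3

Clique number ω(G) = 3 (lower bound: χ ≥ ω).
The clique on [0, 4, 8] has size 3, forcing χ ≥ 3, and the coloring below uses 3 colors, so χ(G) = 3.
A valid 3-coloring: color 1: [8]; color 2: [2, 4, 6, 7, 10]; color 3: [0, 1, 3, 5, 9].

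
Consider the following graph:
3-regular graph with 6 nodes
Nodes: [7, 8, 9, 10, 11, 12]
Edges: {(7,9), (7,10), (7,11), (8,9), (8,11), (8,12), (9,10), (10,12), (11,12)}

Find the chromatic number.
χ(G) = 3

Clique number ω(G) = 3 (lower bound: χ ≥ ω).
The clique on [8, 11, 12] has size 3, forcing χ ≥ 3, and the coloring below uses 3 colors, so χ(G) = 3.
A valid 3-coloring: color 1: [7, 12]; color 2: [9, 11]; color 3: [8, 10].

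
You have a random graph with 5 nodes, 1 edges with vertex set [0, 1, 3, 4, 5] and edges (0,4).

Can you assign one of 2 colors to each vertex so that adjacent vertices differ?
Yes, G is 2-colorable

A valid 2-coloring: color 1: [0, 1, 3, 5]; color 2: [4].
(χ(G) = 2 ≤ 2.)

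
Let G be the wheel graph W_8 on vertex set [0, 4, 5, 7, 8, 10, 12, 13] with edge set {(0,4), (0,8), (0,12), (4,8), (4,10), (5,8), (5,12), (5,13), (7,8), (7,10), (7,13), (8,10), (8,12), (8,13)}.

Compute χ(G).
Clique number ω(G) = 3 (lower bound: χ ≥ ω).
Odd cycle [13, 5, 12, 0, 4, 10, 7] needs 3 colors (χ ≥ 3).
Vertex 8 is adjacent to every vertex of [0, 4, 5, 7, 10, 12, 13], which already need 3 colors among themselves, so 8 needs a new color (χ ≥ 4).
The coloring below uses 4 colors, so χ(G) = 4.
A valid 4-coloring: color 1: [8]; color 2: [10, 12, 13]; color 3: [0, 5, 7]; color 4: [4].

χ(G) = 4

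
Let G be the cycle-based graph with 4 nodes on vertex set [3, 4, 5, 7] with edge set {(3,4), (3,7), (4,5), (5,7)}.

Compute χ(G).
Clique number ω(G) = 2 (lower bound: χ ≥ ω).
The graph is bipartite (no odd cycle), so 2 colors suffice: χ(G) = 2.
A valid 2-coloring: color 1: [4, 7]; color 2: [3, 5].

χ(G) = 2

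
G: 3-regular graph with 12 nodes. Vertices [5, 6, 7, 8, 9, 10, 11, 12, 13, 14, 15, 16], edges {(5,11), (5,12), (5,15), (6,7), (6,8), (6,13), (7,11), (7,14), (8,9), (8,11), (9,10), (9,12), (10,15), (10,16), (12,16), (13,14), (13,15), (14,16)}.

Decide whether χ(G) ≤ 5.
A valid 5-coloring: color 1: [6, 9, 11, 15, 16]; color 2: [7, 8, 10, 12, 13]; color 3: [5, 14].
(χ(G) = 3 ≤ 5.)

Yes, G is 5-colorable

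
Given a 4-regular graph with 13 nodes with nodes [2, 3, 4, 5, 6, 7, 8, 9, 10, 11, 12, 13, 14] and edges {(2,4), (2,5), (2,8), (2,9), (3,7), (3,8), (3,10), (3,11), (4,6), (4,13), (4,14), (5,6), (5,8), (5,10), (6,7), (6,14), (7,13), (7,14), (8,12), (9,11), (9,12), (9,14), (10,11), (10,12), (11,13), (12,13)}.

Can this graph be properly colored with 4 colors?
Yes, G is 4-colorable

A valid 4-coloring: color 1: [4, 5, 7, 11, 12]; color 2: [3, 6, 9, 13]; color 3: [8, 10, 14]; color 4: [2].
(χ(G) = 3 ≤ 4.)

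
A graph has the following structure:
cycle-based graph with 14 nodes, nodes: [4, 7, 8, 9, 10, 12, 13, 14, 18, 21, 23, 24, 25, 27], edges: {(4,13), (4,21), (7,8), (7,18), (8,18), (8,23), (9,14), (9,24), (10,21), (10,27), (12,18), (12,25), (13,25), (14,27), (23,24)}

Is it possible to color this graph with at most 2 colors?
No, G is not 2-colorable

The clique on vertices [7, 8, 18] has size 3 > 2, so it alone needs 3 colors.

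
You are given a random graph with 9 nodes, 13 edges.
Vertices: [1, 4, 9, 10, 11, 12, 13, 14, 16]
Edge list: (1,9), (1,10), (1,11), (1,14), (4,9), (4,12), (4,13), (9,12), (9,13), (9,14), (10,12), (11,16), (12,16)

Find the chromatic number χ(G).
Clique number ω(G) = 3 (lower bound: χ ≥ ω).
The clique on [1, 9, 14] has size 3, forcing χ ≥ 3, and the coloring below uses 3 colors, so χ(G) = 3.
A valid 3-coloring: color 1: [9, 10, 16]; color 2: [1, 12, 13]; color 3: [4, 11, 14].

χ(G) = 3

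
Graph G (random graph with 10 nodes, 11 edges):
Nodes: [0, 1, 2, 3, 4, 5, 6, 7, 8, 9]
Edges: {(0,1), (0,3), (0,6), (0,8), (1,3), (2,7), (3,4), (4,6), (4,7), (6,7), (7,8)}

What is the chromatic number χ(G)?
Clique number ω(G) = 3 (lower bound: χ ≥ ω).
The clique on [0, 1, 3] has size 3, forcing χ ≥ 3, and the coloring below uses 3 colors, so χ(G) = 3.
A valid 3-coloring: color 1: [0, 5, 7, 9]; color 2: [2, 3, 6, 8]; color 3: [1, 4].

χ(G) = 3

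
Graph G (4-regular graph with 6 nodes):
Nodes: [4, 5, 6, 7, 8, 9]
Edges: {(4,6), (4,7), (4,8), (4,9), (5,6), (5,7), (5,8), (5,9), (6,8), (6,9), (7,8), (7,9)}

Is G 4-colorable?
A valid 4-coloring: color 1: [4, 5]; color 2: [8, 9]; color 3: [6, 7].
(χ(G) = 3 ≤ 4.)

Yes, G is 4-colorable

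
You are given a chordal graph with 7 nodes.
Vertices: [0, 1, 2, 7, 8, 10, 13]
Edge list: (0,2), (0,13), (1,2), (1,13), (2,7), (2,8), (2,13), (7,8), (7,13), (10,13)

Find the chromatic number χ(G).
Clique number ω(G) = 3 (lower bound: χ ≥ ω).
The clique on [2, 7, 8] has size 3, forcing χ ≥ 3, and the coloring below uses 3 colors, so χ(G) = 3.
A valid 3-coloring: color 1: [8, 13]; color 2: [2, 10]; color 3: [0, 1, 7].

χ(G) = 3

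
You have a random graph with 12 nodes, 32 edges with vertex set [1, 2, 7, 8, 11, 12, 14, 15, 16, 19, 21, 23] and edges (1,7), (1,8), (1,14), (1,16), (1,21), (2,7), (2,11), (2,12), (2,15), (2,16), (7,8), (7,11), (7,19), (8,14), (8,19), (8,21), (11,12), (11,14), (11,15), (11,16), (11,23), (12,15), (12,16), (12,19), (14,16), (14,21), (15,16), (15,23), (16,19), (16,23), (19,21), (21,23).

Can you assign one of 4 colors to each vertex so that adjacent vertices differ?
The clique on vertices [2, 11, 12, 15, 16] has size 5 > 4, so it alone needs 5 colors.

No, G is not 4-colorable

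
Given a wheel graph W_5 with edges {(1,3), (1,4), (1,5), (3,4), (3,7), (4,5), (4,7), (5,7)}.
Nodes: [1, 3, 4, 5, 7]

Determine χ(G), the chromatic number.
χ(G) = 3

Clique number ω(G) = 3 (lower bound: χ ≥ ω).
The clique on [1, 3, 4] has size 3, forcing χ ≥ 3, and the coloring below uses 3 colors, so χ(G) = 3.
A valid 3-coloring: color 1: [4]; color 2: [3, 5]; color 3: [1, 7].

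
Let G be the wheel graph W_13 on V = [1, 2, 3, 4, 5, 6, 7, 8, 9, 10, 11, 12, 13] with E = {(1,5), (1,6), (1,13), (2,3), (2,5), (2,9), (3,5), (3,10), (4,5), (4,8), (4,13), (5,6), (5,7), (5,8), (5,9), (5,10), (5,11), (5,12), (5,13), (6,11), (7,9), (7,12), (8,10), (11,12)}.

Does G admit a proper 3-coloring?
A valid 3-coloring: color 1: [5]; color 2: [3, 6, 8, 9, 12, 13]; color 3: [1, 2, 4, 7, 10, 11].
(χ(G) = 3 ≤ 3.)

Yes, G is 3-colorable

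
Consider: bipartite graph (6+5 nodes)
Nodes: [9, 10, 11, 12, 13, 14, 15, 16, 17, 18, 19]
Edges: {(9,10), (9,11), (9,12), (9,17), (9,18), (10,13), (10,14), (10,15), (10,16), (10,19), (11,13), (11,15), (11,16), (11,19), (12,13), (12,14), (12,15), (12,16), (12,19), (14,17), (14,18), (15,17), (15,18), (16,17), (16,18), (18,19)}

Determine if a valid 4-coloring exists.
Yes, G is 4-colorable

A valid 4-coloring: color 1: [10, 11, 12, 17, 18]; color 2: [9, 13, 14, 15, 16, 19].
(χ(G) = 2 ≤ 4.)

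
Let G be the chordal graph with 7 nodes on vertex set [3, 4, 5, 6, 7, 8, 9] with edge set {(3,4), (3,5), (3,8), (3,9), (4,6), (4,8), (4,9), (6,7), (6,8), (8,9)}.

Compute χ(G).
Clique number ω(G) = 4 (lower bound: χ ≥ ω).
The clique on [3, 4, 8, 9] has size 4, forcing χ ≥ 4, and the coloring below uses 4 colors, so χ(G) = 4.
A valid 4-coloring: color 1: [3, 6]; color 2: [5, 7, 8]; color 3: [4]; color 4: [9].

χ(G) = 4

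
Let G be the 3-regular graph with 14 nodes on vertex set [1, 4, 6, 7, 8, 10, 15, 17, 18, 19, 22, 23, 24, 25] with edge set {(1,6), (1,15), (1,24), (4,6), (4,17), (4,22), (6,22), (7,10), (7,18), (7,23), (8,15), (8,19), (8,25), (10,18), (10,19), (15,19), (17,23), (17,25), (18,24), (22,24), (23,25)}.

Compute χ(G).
Clique number ω(G) = 3 (lower bound: χ ≥ ω).
The clique on [4, 6, 22] has size 3, forcing χ ≥ 3, and the coloring below uses 3 colors, so χ(G) = 3.
A valid 3-coloring: color 1: [1, 8, 10, 17, 22]; color 2: [6, 18, 19, 23]; color 3: [4, 7, 15, 24, 25].

χ(G) = 3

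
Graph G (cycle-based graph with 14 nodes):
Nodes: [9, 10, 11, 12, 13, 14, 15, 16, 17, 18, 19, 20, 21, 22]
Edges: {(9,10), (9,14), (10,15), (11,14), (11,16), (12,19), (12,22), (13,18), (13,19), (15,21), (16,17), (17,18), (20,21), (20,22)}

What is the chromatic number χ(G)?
Clique number ω(G) = 2 (lower bound: χ ≥ ω).
The graph is bipartite (no odd cycle), so 2 colors suffice: χ(G) = 2.
A valid 2-coloring: color 1: [10, 14, 16, 18, 19, 21, 22]; color 2: [9, 11, 12, 13, 15, 17, 20].

χ(G) = 2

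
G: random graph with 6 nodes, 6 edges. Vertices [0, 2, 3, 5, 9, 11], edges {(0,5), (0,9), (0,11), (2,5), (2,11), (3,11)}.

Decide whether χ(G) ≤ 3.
Yes, G is 3-colorable

A valid 3-coloring: color 1: [5, 9, 11]; color 2: [0, 2, 3].
(χ(G) = 2 ≤ 3.)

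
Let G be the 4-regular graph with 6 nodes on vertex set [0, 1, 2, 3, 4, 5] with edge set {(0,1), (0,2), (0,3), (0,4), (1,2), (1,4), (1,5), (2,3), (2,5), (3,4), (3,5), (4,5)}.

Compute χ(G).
Clique number ω(G) = 3 (lower bound: χ ≥ ω).
The clique on [0, 1, 2] has size 3, forcing χ ≥ 3, and the coloring below uses 3 colors, so χ(G) = 3.
A valid 3-coloring: color 1: [1, 3]; color 2: [2, 4]; color 3: [0, 5].

χ(G) = 3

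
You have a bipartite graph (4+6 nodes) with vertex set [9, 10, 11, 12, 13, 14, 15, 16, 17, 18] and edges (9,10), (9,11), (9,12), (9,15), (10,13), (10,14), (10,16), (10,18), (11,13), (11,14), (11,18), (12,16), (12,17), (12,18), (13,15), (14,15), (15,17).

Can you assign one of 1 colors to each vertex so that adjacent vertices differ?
Edge (9,10) forces its endpoints to differ, so 1 color is not enough.

No, G is not 1-colorable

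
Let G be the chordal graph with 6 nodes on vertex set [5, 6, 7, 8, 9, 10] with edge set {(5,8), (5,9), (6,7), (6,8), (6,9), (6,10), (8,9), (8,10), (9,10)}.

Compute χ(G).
χ(G) = 4

Clique number ω(G) = 4 (lower bound: χ ≥ ω).
The clique on [6, 8, 9, 10] has size 4, forcing χ ≥ 4, and the coloring below uses 4 colors, so χ(G) = 4.
A valid 4-coloring: color 1: [7, 8]; color 2: [9]; color 3: [5, 6]; color 4: [10].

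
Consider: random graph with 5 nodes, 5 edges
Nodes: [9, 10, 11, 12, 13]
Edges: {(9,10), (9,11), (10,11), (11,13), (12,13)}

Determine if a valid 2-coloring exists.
No, G is not 2-colorable

The clique on vertices [9, 10, 11] has size 3 > 2, so it alone needs 3 colors.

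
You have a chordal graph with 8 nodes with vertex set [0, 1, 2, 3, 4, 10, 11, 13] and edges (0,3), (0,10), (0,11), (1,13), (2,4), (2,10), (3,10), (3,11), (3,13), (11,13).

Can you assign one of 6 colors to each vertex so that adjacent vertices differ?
A valid 6-coloring: color 1: [1, 2, 3]; color 2: [0, 4, 13]; color 3: [10, 11].
(χ(G) = 3 ≤ 6.)

Yes, G is 6-colorable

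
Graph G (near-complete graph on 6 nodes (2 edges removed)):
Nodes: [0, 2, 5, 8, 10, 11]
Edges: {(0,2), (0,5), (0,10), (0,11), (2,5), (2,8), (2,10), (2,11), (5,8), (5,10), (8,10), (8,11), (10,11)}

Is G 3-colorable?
No, G is not 3-colorable

The clique on vertices [0, 2, 10, 11] has size 4 > 3, so it alone needs 4 colors.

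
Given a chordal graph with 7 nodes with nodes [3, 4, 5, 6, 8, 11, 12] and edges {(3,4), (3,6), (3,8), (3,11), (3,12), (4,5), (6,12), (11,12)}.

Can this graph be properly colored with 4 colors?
Yes, G is 4-colorable

A valid 4-coloring: color 1: [3, 5]; color 2: [4, 8, 12]; color 3: [6, 11].
(χ(G) = 3 ≤ 4.)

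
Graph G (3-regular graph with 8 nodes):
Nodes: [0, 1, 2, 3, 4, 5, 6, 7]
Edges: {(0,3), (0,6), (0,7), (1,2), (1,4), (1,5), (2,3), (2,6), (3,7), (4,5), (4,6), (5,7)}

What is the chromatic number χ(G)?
χ(G) = 3

Clique number ω(G) = 3 (lower bound: χ ≥ ω).
The clique on [0, 3, 7] has size 3, forcing χ ≥ 3, and the coloring below uses 3 colors, so χ(G) = 3.
A valid 3-coloring: color 1: [0, 2, 5]; color 2: [1, 3, 6]; color 3: [4, 7].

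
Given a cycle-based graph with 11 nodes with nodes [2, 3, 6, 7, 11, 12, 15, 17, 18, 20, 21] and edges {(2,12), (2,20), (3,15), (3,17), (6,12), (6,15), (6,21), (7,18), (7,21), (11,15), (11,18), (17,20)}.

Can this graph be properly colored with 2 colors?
Odd cycle [15, 6, 12, 2, 20, 17, 3] needs 3 colors (χ ≥ 3).
Hence χ(G) ≥ 3 > 2, so no proper 2-coloring exists.

No, G is not 2-colorable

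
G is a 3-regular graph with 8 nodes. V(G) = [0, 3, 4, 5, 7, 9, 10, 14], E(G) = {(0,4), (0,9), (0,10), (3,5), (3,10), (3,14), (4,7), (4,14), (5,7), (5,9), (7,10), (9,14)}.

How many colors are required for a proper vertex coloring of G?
χ(G) = 3

Clique number ω(G) = 2 (lower bound: χ ≥ ω).
Odd cycle [3, 10, 7, 4, 14] needs 3 colors (χ ≥ 3).
The coloring below uses 3 colors, so χ(G) = 3.
A valid 3-coloring: color 1: [3, 4, 9]; color 2: [0, 7, 14]; color 3: [5, 10].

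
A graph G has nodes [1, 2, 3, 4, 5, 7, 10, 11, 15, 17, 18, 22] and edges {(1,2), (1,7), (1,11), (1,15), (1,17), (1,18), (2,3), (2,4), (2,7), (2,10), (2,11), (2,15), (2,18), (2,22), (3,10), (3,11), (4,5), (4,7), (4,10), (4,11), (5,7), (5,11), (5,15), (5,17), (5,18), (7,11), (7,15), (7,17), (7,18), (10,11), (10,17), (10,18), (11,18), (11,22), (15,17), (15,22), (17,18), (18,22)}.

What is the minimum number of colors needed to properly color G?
Clique number ω(G) = 5 (lower bound: χ ≥ ω).
The clique on [1, 2, 7, 11, 18] has size 5, forcing χ ≥ 5, and the coloring below uses 5 colors, so χ(G) = 5.
A valid 5-coloring: color 1: [11, 15]; color 2: [2, 17]; color 3: [7, 10, 22]; color 4: [3, 4, 18]; color 5: [1, 5].

χ(G) = 5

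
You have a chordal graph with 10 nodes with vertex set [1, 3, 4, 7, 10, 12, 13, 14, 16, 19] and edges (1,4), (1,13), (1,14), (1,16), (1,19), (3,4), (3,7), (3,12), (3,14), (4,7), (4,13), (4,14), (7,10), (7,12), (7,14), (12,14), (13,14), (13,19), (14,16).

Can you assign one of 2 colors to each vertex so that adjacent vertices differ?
The clique on vertices [1, 4, 13, 14] has size 4 > 2, so it alone needs 4 colors.

No, G is not 2-colorable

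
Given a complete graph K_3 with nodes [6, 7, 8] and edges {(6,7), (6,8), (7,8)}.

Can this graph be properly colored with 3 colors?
A valid 3-coloring: color 1: [7]; color 2: [6]; color 3: [8].
(χ(G) = 3 ≤ 3.)

Yes, G is 3-colorable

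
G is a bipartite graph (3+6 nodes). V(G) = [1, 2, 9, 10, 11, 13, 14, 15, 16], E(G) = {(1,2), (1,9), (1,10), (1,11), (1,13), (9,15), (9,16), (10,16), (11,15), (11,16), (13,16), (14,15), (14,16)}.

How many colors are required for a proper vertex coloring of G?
χ(G) = 2

Clique number ω(G) = 2 (lower bound: χ ≥ ω).
The graph is bipartite (no odd cycle), so 2 colors suffice: χ(G) = 2.
A valid 2-coloring: color 1: [1, 15, 16]; color 2: [2, 9, 10, 11, 13, 14].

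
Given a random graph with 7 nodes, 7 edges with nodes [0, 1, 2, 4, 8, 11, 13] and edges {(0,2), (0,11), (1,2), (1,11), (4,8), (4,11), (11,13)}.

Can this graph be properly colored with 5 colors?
Yes, G is 5-colorable

A valid 5-coloring: color 1: [2, 8, 11]; color 2: [0, 1, 4, 13].
(χ(G) = 2 ≤ 5.)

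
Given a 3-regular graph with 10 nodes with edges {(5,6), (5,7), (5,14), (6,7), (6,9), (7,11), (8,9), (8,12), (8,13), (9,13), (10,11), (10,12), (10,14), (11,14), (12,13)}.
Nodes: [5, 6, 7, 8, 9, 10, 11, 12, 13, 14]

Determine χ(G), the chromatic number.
χ(G) = 3

Clique number ω(G) = 3 (lower bound: χ ≥ ω).
The clique on [5, 6, 7] has size 3, forcing χ ≥ 3, and the coloring below uses 3 colors, so χ(G) = 3.
A valid 3-coloring: color 1: [5, 8, 10]; color 2: [7, 9, 12, 14]; color 3: [6, 11, 13].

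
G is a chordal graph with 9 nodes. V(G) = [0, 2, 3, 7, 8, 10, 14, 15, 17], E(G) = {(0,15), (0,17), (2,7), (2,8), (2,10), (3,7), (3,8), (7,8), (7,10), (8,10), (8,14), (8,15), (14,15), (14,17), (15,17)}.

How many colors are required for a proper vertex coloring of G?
Clique number ω(G) = 4 (lower bound: χ ≥ ω).
The clique on [2, 7, 8, 10] has size 4, forcing χ ≥ 4, and the coloring below uses 4 colors, so χ(G) = 4.
A valid 4-coloring: color 1: [8, 17]; color 2: [7, 15]; color 3: [0, 3, 10, 14]; color 4: [2].

χ(G) = 4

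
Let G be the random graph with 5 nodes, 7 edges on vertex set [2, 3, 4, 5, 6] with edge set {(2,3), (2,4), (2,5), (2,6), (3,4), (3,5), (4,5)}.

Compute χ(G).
χ(G) = 4

Clique number ω(G) = 4 (lower bound: χ ≥ ω).
The clique on [2, 3, 4, 5] has size 4, forcing χ ≥ 4, and the coloring below uses 4 colors, so χ(G) = 4.
A valid 4-coloring: color 1: [2]; color 2: [5, 6]; color 3: [3]; color 4: [4].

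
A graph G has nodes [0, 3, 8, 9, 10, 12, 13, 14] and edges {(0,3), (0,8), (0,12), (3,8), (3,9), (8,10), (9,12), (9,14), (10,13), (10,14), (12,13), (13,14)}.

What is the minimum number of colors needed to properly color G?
χ(G) = 3

Clique number ω(G) = 3 (lower bound: χ ≥ ω).
The clique on [0, 3, 8] has size 3, forcing χ ≥ 3, and the coloring below uses 3 colors, so χ(G) = 3.
A valid 3-coloring: color 1: [0, 9, 13]; color 2: [8, 12, 14]; color 3: [3, 10].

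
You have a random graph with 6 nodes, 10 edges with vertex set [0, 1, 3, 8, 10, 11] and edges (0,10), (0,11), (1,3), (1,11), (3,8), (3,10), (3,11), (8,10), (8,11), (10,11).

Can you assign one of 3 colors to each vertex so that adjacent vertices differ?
The clique on vertices [3, 8, 10, 11] has size 4 > 3, so it alone needs 4 colors.

No, G is not 3-colorable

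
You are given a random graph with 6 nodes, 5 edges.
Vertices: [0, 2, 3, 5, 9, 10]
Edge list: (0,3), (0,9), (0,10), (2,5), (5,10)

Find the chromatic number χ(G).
Clique number ω(G) = 2 (lower bound: χ ≥ ω).
The graph is bipartite (no odd cycle), so 2 colors suffice: χ(G) = 2.
A valid 2-coloring: color 1: [0, 5]; color 2: [2, 3, 9, 10].

χ(G) = 2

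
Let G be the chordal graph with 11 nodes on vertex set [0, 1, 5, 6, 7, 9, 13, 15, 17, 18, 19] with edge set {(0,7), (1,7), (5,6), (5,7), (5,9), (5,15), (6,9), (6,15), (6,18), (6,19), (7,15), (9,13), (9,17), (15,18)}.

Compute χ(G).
Clique number ω(G) = 3 (lower bound: χ ≥ ω).
The clique on [6, 15, 18] has size 3, forcing χ ≥ 3, and the coloring below uses 3 colors, so χ(G) = 3.
A valid 3-coloring: color 1: [6, 7, 13, 17]; color 2: [0, 1, 5, 18, 19]; color 3: [9, 15].

χ(G) = 3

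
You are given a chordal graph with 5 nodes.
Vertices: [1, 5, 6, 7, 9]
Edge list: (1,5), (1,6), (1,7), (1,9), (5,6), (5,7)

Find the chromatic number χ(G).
Clique number ω(G) = 3 (lower bound: χ ≥ ω).
The clique on [1, 5, 6] has size 3, forcing χ ≥ 3, and the coloring below uses 3 colors, so χ(G) = 3.
A valid 3-coloring: color 1: [1]; color 2: [5, 9]; color 3: [6, 7].

χ(G) = 3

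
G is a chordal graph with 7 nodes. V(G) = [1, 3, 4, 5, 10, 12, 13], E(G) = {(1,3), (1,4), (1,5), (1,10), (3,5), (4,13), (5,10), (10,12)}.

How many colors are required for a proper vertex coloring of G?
Clique number ω(G) = 3 (lower bound: χ ≥ ω).
The clique on [1, 5, 10] has size 3, forcing χ ≥ 3, and the coloring below uses 3 colors, so χ(G) = 3.
A valid 3-coloring: color 1: [1, 12, 13]; color 2: [4, 5]; color 3: [3, 10].

χ(G) = 3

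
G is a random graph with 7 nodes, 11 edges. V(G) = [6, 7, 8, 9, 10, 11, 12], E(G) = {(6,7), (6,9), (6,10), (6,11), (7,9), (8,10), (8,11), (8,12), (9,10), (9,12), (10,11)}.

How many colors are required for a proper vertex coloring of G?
Clique number ω(G) = 3 (lower bound: χ ≥ ω).
The clique on [8, 10, 11] has size 3, forcing χ ≥ 3, and the coloring below uses 3 colors, so χ(G) = 3.
A valid 3-coloring: color 1: [9, 11]; color 2: [7, 10, 12]; color 3: [6, 8].

χ(G) = 3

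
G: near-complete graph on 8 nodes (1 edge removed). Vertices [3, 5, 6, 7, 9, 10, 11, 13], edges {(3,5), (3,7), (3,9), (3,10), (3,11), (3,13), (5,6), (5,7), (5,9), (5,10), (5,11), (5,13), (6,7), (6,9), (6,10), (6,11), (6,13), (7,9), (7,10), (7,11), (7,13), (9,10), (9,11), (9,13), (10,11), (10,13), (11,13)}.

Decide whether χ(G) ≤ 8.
Yes, G is 8-colorable

A valid 8-coloring: color 1: [13]; color 2: [11]; color 3: [7]; color 4: [9]; color 5: [10]; color 6: [5]; color 7: [3, 6].
(χ(G) = 7 ≤ 8.)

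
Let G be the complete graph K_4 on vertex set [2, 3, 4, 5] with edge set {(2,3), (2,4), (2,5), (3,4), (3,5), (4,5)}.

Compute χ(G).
Clique number ω(G) = 4 (lower bound: χ ≥ ω).
The clique on [2, 3, 4, 5] has size 4, forcing χ ≥ 4, and the coloring below uses 4 colors, so χ(G) = 4.
A valid 4-coloring: color 1: [3]; color 2: [4]; color 3: [2]; color 4: [5].

χ(G) = 4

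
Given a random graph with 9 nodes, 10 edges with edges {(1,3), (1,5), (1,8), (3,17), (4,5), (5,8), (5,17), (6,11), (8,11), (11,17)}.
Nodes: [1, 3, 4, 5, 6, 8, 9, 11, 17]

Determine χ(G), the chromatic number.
Clique number ω(G) = 3 (lower bound: χ ≥ ω).
The clique on [1, 5, 8] has size 3, forcing χ ≥ 3, and the coloring below uses 3 colors, so χ(G) = 3.
A valid 3-coloring: color 1: [3, 5, 9, 11]; color 2: [1, 4, 6, 17]; color 3: [8].

χ(G) = 3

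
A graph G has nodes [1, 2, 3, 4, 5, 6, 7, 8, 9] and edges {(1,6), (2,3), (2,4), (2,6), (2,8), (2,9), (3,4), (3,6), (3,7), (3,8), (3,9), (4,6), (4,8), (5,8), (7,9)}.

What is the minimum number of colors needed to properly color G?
χ(G) = 4

Clique number ω(G) = 4 (lower bound: χ ≥ ω).
The clique on [2, 3, 4, 8] has size 4, forcing χ ≥ 4, and the coloring below uses 4 colors, so χ(G) = 4.
A valid 4-coloring: color 1: [1, 3, 5]; color 2: [2, 7]; color 3: [4, 9]; color 4: [6, 8].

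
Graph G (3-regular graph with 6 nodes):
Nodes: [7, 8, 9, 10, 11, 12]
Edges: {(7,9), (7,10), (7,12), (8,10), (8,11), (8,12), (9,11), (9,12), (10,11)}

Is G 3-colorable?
A valid 3-coloring: color 1: [7, 8]; color 2: [11, 12]; color 3: [9, 10].
(χ(G) = 3 ≤ 3.)

Yes, G is 3-colorable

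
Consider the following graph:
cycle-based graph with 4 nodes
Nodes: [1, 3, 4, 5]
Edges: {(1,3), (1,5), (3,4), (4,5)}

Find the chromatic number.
χ(G) = 2

Clique number ω(G) = 2 (lower bound: χ ≥ ω).
The graph is bipartite (no odd cycle), so 2 colors suffice: χ(G) = 2.
A valid 2-coloring: color 1: [3, 5]; color 2: [1, 4].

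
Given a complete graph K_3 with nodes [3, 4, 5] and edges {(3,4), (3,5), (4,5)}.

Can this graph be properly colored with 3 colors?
A valid 3-coloring: color 1: [5]; color 2: [4]; color 3: [3].
(χ(G) = 3 ≤ 3.)

Yes, G is 3-colorable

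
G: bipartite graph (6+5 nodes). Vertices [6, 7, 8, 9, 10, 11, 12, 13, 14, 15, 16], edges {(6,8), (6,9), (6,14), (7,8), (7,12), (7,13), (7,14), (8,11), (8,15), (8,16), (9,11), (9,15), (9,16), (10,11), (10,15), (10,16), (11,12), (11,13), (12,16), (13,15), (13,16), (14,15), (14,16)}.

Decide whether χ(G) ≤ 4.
Yes, G is 4-colorable

A valid 4-coloring: color 1: [6, 7, 11, 15, 16]; color 2: [8, 9, 10, 12, 13, 14].
(χ(G) = 2 ≤ 4.)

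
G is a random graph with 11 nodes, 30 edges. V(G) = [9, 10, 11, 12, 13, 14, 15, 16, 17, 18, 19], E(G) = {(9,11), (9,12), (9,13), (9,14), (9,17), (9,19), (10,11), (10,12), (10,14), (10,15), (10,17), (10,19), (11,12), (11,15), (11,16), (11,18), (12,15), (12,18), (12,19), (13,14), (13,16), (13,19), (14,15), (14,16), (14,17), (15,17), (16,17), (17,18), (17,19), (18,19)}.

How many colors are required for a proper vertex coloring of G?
χ(G) = 4

Clique number ω(G) = 4 (lower bound: χ ≥ ω).
The clique on [10, 14, 15, 17] has size 4, forcing χ ≥ 4, and the coloring below uses 4 colors, so χ(G) = 4.
A valid 4-coloring: color 1: [11, 13, 17]; color 2: [12, 14]; color 3: [9, 10, 16, 18]; color 4: [15, 19].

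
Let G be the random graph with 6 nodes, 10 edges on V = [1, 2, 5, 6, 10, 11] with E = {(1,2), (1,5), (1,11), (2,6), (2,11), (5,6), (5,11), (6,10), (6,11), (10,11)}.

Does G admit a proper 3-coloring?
Yes, G is 3-colorable

A valid 3-coloring: color 1: [11]; color 2: [1, 6]; color 3: [2, 5, 10].
(χ(G) = 3 ≤ 3.)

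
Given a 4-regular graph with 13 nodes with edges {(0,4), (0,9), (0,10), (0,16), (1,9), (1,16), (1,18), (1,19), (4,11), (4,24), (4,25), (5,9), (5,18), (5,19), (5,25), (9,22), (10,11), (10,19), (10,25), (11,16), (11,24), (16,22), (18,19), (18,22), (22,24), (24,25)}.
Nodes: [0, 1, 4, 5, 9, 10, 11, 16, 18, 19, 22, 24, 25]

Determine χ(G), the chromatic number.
χ(G) = 3

Clique number ω(G) = 3 (lower bound: χ ≥ ω).
The clique on [1, 18, 19] has size 3, forcing χ ≥ 3, and the coloring below uses 3 colors, so χ(G) = 3.
A valid 3-coloring: color 1: [9, 16, 19, 24]; color 2: [1, 4, 5, 10, 22]; color 3: [0, 11, 18, 25].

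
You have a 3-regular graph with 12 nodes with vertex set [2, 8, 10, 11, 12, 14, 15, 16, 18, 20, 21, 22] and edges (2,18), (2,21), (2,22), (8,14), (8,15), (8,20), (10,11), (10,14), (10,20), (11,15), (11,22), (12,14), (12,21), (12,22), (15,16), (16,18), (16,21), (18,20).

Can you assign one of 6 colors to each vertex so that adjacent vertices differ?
Yes, G is 6-colorable

A valid 6-coloring: color 1: [11, 14, 20, 21]; color 2: [2, 8, 10, 12, 16]; color 3: [15, 18, 22].
(χ(G) = 3 ≤ 6.)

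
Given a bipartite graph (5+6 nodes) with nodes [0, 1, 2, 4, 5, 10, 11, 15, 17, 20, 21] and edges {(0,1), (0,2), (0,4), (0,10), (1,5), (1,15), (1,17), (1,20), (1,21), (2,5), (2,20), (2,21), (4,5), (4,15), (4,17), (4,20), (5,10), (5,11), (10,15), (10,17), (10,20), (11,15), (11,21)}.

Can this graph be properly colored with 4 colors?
Yes, G is 4-colorable

A valid 4-coloring: color 1: [1, 2, 4, 10, 11]; color 2: [0, 5, 15, 17, 20, 21].
(χ(G) = 2 ≤ 4.)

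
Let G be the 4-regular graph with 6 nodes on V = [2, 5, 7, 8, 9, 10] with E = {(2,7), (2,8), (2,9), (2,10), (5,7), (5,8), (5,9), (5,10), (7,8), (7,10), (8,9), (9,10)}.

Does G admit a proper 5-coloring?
Yes, G is 5-colorable

A valid 5-coloring: color 1: [7, 9]; color 2: [2, 5]; color 3: [8, 10].
(χ(G) = 3 ≤ 5.)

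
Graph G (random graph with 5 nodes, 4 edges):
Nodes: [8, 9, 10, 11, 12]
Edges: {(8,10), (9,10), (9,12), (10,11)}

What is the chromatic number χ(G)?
χ(G) = 2

Clique number ω(G) = 2 (lower bound: χ ≥ ω).
The graph is bipartite (no odd cycle), so 2 colors suffice: χ(G) = 2.
A valid 2-coloring: color 1: [10, 12]; color 2: [8, 9, 11].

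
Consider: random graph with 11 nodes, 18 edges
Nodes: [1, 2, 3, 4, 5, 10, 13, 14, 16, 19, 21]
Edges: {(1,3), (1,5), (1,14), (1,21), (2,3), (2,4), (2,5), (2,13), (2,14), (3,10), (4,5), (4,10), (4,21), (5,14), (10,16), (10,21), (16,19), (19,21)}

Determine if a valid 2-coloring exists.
No, G is not 2-colorable

The clique on vertices [1, 5, 14] has size 3 > 2, so it alone needs 3 colors.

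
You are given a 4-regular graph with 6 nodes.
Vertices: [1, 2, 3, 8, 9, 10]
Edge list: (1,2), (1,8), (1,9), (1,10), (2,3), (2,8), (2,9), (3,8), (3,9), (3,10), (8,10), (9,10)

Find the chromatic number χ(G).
χ(G) = 3

Clique number ω(G) = 3 (lower bound: χ ≥ ω).
The clique on [1, 8, 10] has size 3, forcing χ ≥ 3, and the coloring below uses 3 colors, so χ(G) = 3.
A valid 3-coloring: color 1: [2, 10]; color 2: [1, 3]; color 3: [8, 9].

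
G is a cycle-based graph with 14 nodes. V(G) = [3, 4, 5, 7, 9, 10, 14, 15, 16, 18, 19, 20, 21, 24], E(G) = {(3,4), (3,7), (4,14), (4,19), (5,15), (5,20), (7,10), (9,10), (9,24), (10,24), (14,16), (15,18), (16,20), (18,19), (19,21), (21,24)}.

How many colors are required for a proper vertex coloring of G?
Clique number ω(G) = 3 (lower bound: χ ≥ ω).
The clique on [9, 10, 24] has size 3, forcing χ ≥ 3, and the coloring below uses 3 colors, so χ(G) = 3.
A valid 3-coloring: color 1: [4, 5, 7, 16, 18, 24]; color 2: [3, 10, 14, 15, 19, 20]; color 3: [9, 21].

χ(G) = 3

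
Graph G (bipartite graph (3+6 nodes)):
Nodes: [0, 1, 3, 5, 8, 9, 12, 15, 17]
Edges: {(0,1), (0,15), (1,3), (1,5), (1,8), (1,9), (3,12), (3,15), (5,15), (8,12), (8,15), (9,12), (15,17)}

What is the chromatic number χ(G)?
χ(G) = 2

Clique number ω(G) = 2 (lower bound: χ ≥ ω).
The graph is bipartite (no odd cycle), so 2 colors suffice: χ(G) = 2.
A valid 2-coloring: color 1: [1, 12, 15]; color 2: [0, 3, 5, 8, 9, 17].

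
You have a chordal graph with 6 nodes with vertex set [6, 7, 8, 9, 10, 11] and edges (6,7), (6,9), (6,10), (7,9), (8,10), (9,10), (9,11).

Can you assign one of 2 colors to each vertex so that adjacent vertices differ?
No, G is not 2-colorable

The clique on vertices [6, 9, 10] has size 3 > 2, so it alone needs 3 colors.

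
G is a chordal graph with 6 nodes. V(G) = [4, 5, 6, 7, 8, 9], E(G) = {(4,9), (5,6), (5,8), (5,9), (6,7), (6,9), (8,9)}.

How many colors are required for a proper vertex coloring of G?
χ(G) = 3

Clique number ω(G) = 3 (lower bound: χ ≥ ω).
The clique on [5, 8, 9] has size 3, forcing χ ≥ 3, and the coloring below uses 3 colors, so χ(G) = 3.
A valid 3-coloring: color 1: [7, 9]; color 2: [4, 5]; color 3: [6, 8].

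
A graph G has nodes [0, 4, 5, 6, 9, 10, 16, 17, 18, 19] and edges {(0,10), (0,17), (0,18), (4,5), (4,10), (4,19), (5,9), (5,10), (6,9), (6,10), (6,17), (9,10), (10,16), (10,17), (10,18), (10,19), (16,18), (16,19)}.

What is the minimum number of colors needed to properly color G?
χ(G) = 4

Clique number ω(G) = 3 (lower bound: χ ≥ ω).
Odd cycle [9, 6, 17, 0, 18, 16, 19, 4, 5] needs 3 colors (χ ≥ 3).
Vertex 10 is adjacent to every vertex of [0, 4, 5, 6, 9, 16, 17, 18, 19], which already need 3 colors among themselves, so 10 needs a new color (χ ≥ 4).
The coloring below uses 4 colors, so χ(G) = 4.
A valid 4-coloring: color 1: [10]; color 2: [4, 9, 17, 18]; color 3: [0, 5, 6, 16]; color 4: [19].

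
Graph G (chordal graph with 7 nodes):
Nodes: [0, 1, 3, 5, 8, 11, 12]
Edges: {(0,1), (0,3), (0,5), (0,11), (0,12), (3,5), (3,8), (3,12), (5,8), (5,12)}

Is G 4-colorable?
Yes, G is 4-colorable

A valid 4-coloring: color 1: [0, 8]; color 2: [1, 3, 11]; color 3: [5]; color 4: [12].
(χ(G) = 4 ≤ 4.)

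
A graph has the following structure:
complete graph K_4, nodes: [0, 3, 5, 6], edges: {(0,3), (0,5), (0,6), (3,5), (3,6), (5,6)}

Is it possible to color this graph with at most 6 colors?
A valid 6-coloring: color 1: [6]; color 2: [0]; color 3: [3]; color 4: [5].
(χ(G) = 4 ≤ 6.)

Yes, G is 6-colorable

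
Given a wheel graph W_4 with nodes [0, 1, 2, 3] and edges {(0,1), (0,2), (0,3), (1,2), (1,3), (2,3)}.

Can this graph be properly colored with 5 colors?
A valid 5-coloring: color 1: [2]; color 2: [3]; color 3: [1]; color 4: [0].
(χ(G) = 4 ≤ 5.)

Yes, G is 5-colorable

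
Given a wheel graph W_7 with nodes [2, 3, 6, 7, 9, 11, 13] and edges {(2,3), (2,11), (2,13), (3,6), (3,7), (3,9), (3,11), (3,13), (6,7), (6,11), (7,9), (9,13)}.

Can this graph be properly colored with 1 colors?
No, G is not 1-colorable

The clique on vertices [3, 9, 13] has size 3 > 1, so it alone needs 3 colors.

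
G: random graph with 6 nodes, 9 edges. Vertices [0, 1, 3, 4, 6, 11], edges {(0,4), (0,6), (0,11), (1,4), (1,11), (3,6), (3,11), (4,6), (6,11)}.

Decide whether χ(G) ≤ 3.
A valid 3-coloring: color 1: [1, 6]; color 2: [4, 11]; color 3: [0, 3].
(χ(G) = 3 ≤ 3.)

Yes, G is 3-colorable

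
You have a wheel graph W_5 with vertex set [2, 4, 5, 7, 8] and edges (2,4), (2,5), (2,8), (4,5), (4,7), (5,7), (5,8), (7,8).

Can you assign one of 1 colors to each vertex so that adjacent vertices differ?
No, G is not 1-colorable

The clique on vertices [2, 5, 8] has size 3 > 1, so it alone needs 3 colors.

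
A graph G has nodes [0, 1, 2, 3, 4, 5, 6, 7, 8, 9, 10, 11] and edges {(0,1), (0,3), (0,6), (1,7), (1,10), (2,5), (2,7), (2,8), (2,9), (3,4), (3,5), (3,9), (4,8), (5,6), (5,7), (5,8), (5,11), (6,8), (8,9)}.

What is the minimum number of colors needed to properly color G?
χ(G) = 3

Clique number ω(G) = 3 (lower bound: χ ≥ ω).
The clique on [2, 5, 8] has size 3, forcing χ ≥ 3, and the coloring below uses 3 colors, so χ(G) = 3.
A valid 3-coloring: color 1: [0, 4, 5, 9, 10]; color 2: [3, 7, 8, 11]; color 3: [1, 2, 6].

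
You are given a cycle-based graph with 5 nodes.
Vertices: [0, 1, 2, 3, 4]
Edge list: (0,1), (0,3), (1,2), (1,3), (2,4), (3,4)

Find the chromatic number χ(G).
Clique number ω(G) = 3 (lower bound: χ ≥ ω).
The clique on [0, 1, 3] has size 3, forcing χ ≥ 3, and the coloring below uses 3 colors, so χ(G) = 3.
A valid 3-coloring: color 1: [2, 3]; color 2: [1, 4]; color 3: [0].

χ(G) = 3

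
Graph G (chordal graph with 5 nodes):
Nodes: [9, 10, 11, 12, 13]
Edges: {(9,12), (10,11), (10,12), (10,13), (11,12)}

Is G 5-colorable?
A valid 5-coloring: color 1: [9, 10]; color 2: [12, 13]; color 3: [11].
(χ(G) = 3 ≤ 5.)

Yes, G is 5-colorable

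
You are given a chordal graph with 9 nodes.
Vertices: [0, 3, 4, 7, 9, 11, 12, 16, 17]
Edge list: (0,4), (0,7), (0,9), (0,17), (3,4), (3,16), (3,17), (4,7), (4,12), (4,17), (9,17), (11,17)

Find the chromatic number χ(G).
χ(G) = 3

Clique number ω(G) = 3 (lower bound: χ ≥ ω).
The clique on [0, 9, 17] has size 3, forcing χ ≥ 3, and the coloring below uses 3 colors, so χ(G) = 3.
A valid 3-coloring: color 1: [7, 12, 16, 17]; color 2: [4, 9, 11]; color 3: [0, 3].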